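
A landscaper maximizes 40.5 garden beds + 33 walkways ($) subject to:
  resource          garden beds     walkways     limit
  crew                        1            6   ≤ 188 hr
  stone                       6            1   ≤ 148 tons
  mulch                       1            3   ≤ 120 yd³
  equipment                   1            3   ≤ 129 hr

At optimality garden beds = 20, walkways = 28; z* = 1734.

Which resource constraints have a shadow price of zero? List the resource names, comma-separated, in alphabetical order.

crew: 188/188 (binding)
stone: 148/148 (binding)
mulch: 104/120 (slack 16)
equipment: 104/129 (slack 25)
By complementary slackness, a constraint with positive slack has shadow price 0 → equipment, mulch.

equipment, mulch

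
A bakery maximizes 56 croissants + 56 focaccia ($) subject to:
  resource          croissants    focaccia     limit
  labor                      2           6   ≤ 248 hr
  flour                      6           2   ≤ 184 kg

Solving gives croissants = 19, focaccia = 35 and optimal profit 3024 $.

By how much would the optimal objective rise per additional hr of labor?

At the optimum: labor uses 248 of 248 (binding); flour uses 184 of 184 (binding).
From A_Bᵀ y = c: 2·y_labor + 6·y_flour = 56; 6·y_labor + 2·y_flour = 56.
→ y_labor = 7 and y_flour = 7.
Shadow price of labor = 7.

7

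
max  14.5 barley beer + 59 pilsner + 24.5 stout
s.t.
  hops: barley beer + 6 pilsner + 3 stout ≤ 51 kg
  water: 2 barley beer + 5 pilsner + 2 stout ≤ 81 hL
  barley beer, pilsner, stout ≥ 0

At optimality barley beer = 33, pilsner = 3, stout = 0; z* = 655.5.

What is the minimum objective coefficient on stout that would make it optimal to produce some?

27.5

At the optimum: hops uses 51 of 51 (binding); water uses 81 of 81 (binding).
From A_Bᵀ y = c: 1·y_hops + 2·y_water = 14.5; 6·y_hops + 5·y_water = 59.
This yields shadow prices y_hops = 6.5, y_water = 4.
stout enters the basis when its profit ≥ yᵀa₃ = 6.5·3 + 4·2 = 27.5.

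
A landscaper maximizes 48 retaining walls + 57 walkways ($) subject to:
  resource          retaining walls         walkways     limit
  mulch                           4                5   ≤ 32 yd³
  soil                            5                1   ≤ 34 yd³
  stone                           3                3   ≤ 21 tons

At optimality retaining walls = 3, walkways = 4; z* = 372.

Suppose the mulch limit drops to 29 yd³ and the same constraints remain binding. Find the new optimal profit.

Binding: mulch and stone. Non-binding: soil (15 unused).
By complementary slackness, y = 0 for the non-binding constraint.
From A_Bᵀ y = c: 4·y_mulch + 3·y_stone = 48; 5·y_mulch + 3·y_stone = 57.
→ y_mulch = 9 and y_stone = 4.
Δz = y_mulch·Δb = 9 × (-3) = -27, so new z* = 372 − 27 = 345.

345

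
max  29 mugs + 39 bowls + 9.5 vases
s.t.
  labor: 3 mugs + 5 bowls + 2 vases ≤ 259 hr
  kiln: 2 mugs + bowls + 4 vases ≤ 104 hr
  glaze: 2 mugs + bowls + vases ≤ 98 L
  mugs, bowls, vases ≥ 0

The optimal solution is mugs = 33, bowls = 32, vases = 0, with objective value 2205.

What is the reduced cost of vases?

-8.5

Binding: labor and glaze. Non-binding: kiln (6 unused).
By complementary slackness, y = 0 for the non-binding constraint.
The binding rows give the dual system: 3·y_labor + 2·y_glaze = 29 and 5·y_labor + 1·y_glaze = 39.
→ y_labor = 7 and y_glaze = 4.
Reduced cost of vases: c₃ − yᵀa₃ = 9.5 − (7·2 + 4·1) = 9.5 − 18 = -8.5.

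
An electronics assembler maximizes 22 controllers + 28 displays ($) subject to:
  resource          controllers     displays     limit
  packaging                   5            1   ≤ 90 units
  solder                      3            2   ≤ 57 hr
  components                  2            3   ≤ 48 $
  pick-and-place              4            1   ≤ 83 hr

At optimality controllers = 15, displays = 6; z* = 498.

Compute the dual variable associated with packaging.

Binding: solder and components. Non-binding: packaging (9 unused), pick-and-place (17 unused).
By complementary slackness, y = 0 for the non-binding constraints.
Dual feasibility on the basic columns requires 3·y_solder + 2·y_components = 22, 2·y_solder + 3·y_components = 28.
Solving: y_solder = 2, y_components = 8.
Shadow price of packaging = 0.

0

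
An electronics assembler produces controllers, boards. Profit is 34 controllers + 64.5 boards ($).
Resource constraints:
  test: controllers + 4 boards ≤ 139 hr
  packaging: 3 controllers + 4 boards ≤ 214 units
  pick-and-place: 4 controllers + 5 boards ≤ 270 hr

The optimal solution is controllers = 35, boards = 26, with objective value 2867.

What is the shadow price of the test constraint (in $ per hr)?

8

Binding: test and pick-and-place. Non-binding: packaging (5 unused).
By complementary slackness, y = 0 for the non-binding constraint.
Dual feasibility on the basic columns requires 1·y_test + 4·y_pick-and-place = 34, 4·y_test + 5·y_pick-and-place = 64.5.
Solving: y_test = 8, y_pick-and-place = 6.5.
Shadow price of test = 8.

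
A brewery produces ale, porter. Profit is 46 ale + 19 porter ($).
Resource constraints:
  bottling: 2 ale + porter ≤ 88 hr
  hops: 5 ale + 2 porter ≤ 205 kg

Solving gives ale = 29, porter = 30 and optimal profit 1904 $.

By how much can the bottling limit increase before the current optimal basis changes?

Binding constraints: bottling, hops. The basis is B = [[2,1],[5,2]] with det -1.
Per unit increase in bottling, x* moves by d = (-2, 5).
The basis stays optimal until ale reaches 0; allowable increase = 14.5 hr.

14.5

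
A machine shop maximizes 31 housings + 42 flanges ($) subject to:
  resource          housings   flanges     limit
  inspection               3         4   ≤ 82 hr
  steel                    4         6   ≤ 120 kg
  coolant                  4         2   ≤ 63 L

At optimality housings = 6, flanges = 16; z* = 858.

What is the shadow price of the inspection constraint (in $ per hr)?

9

Binding: inspection and steel. Non-binding: coolant (7 unused).
Slack constraints have shadow price 0 (complementary slackness).
The binding rows give the dual system: 3·y_inspection + 4·y_steel = 31 and 4·y_inspection + 6·y_steel = 42.
Solving: y_inspection = 9, y_steel = 1.
Shadow price of inspection = 9.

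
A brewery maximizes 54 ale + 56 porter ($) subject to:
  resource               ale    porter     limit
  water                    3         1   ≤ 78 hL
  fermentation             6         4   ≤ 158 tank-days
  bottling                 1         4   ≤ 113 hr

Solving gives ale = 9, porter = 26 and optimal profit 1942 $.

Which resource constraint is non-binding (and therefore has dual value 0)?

water

water: 53/78 (slack 25)
fermentation: 158/158 (binding)
bottling: 113/113 (binding)
By complementary slackness, a constraint with positive slack has shadow price 0 → water.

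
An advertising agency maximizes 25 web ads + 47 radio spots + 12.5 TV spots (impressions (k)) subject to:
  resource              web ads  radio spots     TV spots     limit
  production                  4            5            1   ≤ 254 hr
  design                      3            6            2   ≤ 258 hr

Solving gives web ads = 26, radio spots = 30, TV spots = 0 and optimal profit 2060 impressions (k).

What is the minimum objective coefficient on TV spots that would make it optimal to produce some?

15

Both production and design are binding at x*.
Dual feasibility on the basic columns requires 4·y_production + 3·y_design = 25, 5·y_production + 6·y_design = 47.
This yields shadow prices y_production = 1, y_design = 7.
TV spots enters the basis when its profit ≥ yᵀa₃ = 1·1 + 7·2 = 15.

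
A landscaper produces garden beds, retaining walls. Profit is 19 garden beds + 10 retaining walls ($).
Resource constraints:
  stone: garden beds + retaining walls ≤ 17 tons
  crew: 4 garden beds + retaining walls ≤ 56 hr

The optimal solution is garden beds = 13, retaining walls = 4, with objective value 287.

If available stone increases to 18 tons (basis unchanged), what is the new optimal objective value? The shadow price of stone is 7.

294

Δb = 1, so new z* = 287 + (7)·(1) = 287 + 7 = 294.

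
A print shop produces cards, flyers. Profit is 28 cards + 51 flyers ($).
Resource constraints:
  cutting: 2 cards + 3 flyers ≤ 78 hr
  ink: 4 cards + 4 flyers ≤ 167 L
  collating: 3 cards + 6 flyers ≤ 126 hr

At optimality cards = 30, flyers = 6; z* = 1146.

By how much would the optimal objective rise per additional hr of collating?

Check each constraint at x*: cutting 78/78 (tight); ink 144/167 (slack 23); collating 126/126 (tight).
Since ink is not tight, its dual is 0.
The binding rows give the dual system: 2·y_cutting + 3·y_collating = 28 and 3·y_cutting + 6·y_collating = 51.
Solving: y_cutting = 5, y_collating = 6.
Shadow price of collating = 6.

6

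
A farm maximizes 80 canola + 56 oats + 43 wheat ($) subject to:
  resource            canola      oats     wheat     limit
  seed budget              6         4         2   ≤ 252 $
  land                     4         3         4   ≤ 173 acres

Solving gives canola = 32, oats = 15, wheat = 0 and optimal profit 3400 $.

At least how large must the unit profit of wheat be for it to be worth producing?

48

At the optimum: seed budget uses 252 of 252 (binding); land uses 173 of 173 (binding).
The binding rows give the dual system: 6·y_seed budget + 4·y_land = 80 and 4·y_seed budget + 3·y_land = 56.
Solving: y_seed budget = 8, y_land = 8.
wheat enters the basis when its profit ≥ yᵀa₃ = 8·2 + 8·4 = 48.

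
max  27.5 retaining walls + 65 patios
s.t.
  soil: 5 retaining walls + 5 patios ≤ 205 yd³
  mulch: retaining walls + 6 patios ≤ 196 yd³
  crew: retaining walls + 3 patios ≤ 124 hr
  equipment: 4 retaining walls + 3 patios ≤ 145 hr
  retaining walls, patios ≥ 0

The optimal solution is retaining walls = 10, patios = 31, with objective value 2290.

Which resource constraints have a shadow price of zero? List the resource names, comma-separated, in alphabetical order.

soil: 205/205 (binding)
mulch: 196/196 (binding)
crew: 103/124 (slack 21)
equipment: 133/145 (slack 12)
By complementary slackness, a constraint with positive slack has shadow price 0 → crew, equipment.

crew, equipment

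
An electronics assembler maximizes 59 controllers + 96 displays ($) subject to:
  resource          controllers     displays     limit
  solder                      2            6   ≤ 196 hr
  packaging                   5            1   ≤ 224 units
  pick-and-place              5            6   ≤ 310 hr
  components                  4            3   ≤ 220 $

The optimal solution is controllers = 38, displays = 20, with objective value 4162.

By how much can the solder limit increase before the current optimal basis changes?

114

Binding constraints: solder, pick-and-place. The basis is B = [[2,6],[5,6]] with det -18.
Per unit increase in solder, x* moves by d = (-0.3333, 0.2778).
The basis stays optimal until controllers reaches 0; allowable increase = 114 hr.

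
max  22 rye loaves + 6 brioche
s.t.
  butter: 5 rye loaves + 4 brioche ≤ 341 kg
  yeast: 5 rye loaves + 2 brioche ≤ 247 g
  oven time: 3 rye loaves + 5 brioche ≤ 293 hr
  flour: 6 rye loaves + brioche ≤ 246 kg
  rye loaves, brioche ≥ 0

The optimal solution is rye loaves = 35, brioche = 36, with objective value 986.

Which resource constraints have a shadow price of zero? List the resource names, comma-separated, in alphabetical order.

butter: 319/341 (slack 22)
yeast: 247/247 (binding)
oven time: 285/293 (slack 8)
flour: 246/246 (binding)
By complementary slackness, a constraint with positive slack has shadow price 0 → butter, oven time.

butter, oven time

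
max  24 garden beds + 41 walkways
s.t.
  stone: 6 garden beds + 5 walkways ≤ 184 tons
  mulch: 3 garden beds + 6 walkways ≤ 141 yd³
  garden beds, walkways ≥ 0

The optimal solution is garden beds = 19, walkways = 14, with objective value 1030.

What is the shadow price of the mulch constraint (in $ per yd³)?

Check each constraint at x*: stone 184/184 (tight); mulch 141/141 (tight).
Dual feasibility on the basic columns requires 6·y_stone + 3·y_mulch = 24, 5·y_stone + 6·y_mulch = 41.
This yields shadow prices y_stone = 1, y_mulch = 6.
Shadow price of mulch = 6.

6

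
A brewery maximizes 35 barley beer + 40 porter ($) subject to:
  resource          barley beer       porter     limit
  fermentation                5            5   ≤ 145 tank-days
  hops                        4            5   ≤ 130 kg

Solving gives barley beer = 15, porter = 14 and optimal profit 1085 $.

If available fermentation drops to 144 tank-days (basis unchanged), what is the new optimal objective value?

1082

At the optimum: fermentation uses 145 of 145 (binding); hops uses 130 of 130 (binding).
From A_Bᵀ y = c: 5·y_fermentation + 4·y_hops = 35; 5·y_fermentation + 5·y_hops = 40.
→ y_fermentation = 3 and y_hops = 5.
Δz = y_fermentation·Δb = 3 × (-1) = -3, so new z* = 1085 − 3 = 1082.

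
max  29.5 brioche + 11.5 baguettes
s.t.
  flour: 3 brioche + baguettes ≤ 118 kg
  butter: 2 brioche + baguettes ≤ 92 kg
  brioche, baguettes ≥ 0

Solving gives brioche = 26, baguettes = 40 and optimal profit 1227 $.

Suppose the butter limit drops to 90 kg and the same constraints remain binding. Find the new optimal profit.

At the optimum: flour uses 118 of 118 (binding); butter uses 92 of 92 (binding).
The binding rows give the dual system: 3·y_flour + 2·y_butter = 29.5 and 1·y_flour + 1·y_butter = 11.5.
Solving: y_flour = 6.5, y_butter = 5.
Δz = y_butter·Δb = 5 × (-2) = -10, so new z* = 1227 − 10 = 1217.

1217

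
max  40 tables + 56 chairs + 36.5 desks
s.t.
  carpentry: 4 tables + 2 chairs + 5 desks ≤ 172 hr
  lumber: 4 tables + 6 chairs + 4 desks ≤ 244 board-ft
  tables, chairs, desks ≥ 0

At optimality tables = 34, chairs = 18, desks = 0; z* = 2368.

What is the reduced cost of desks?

Both carpentry and lumber are binding at x*.
From A_Bᵀ y = c: 4·y_carpentry + 4·y_lumber = 40; 2·y_carpentry + 6·y_lumber = 56.
This yields shadow prices y_carpentry = 1, y_lumber = 9.
Reduced cost of desks: c₃ − yᵀa₃ = 36.5 − (1·5 + 9·4) = 36.5 − 41 = -4.5.

-4.5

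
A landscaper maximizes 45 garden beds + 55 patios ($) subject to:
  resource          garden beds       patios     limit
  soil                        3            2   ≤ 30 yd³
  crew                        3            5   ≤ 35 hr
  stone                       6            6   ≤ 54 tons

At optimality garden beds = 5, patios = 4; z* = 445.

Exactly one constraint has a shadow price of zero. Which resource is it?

soil: 23/30 (slack 7)
crew: 35/35 (binding)
stone: 54/54 (binding)
By complementary slackness, a constraint with positive slack has shadow price 0 → soil.

soil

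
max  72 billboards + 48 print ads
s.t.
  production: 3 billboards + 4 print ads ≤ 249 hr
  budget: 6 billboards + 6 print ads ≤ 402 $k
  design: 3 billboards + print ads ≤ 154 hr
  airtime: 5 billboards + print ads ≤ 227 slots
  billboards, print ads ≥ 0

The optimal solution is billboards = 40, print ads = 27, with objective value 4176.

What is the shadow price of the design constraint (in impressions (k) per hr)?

0

Binding: budget and airtime. Non-binding: production (21 unused), design (7 unused).
Since production, design are not tight, their duals are 0.
From A_Bᵀ y = c: 6·y_budget + 5·y_airtime = 72; 6·y_budget + 1·y_airtime = 48.
This yields shadow prices y_budget = 7, y_airtime = 6.
Shadow price of design = 0.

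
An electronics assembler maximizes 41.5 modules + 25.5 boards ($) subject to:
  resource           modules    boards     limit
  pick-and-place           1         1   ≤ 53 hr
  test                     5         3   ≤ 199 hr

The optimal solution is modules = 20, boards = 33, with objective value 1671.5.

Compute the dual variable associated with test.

8

Both pick-and-place and test are binding at x*.
The binding rows give the dual system: 1·y_pick-and-place + 5·y_test = 41.5 and 1·y_pick-and-place + 3·y_test = 25.5.
Solving: y_pick-and-place = 1.5, y_test = 8.
Shadow price of test = 8.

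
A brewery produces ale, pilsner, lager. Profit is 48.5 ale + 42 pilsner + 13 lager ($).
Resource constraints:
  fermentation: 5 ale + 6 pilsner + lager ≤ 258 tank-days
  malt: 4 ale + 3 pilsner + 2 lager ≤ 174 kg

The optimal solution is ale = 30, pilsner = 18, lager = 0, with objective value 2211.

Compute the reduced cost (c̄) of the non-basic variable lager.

Check each constraint at x*: fermentation 258/258 (tight); malt 174/174 (tight).
The binding rows give the dual system: 5·y_fermentation + 4·y_malt = 48.5 and 6·y_fermentation + 3·y_malt = 42.
Solving: y_fermentation = 2.5, y_malt = 9.
Reduced cost of lager: c₃ − yᵀa₃ = 13 − (2.5·1 + 9·2) = 13 − 20.5 = -7.5.

-7.5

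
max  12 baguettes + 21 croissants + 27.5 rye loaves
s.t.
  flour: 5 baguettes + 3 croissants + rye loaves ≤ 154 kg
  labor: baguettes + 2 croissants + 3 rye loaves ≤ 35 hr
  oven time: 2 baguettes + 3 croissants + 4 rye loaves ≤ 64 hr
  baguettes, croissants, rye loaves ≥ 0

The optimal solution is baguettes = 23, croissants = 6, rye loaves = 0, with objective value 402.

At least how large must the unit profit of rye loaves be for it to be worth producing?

30

At the optimum: flour uses 133 of 154 (slack = 21); labor uses 35 of 35 (binding); oven time uses 64 of 64 (binding).
By complementary slackness, y = 0 for the non-binding constraint.
Dual feasibility on the basic columns requires 1·y_labor + 2·y_oven time = 12, 2·y_labor + 3·y_oven time = 21.
→ y_labor = 6 and y_oven time = 3.
rye loaves enters the basis when its profit ≥ yᵀa₃ = 6·3 + 3·4 = 30.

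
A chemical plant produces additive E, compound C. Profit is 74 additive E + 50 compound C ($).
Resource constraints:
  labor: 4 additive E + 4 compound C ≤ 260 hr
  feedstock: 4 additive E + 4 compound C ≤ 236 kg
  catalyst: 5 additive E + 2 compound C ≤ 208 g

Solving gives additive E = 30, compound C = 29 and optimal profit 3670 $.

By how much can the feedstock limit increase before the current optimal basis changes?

Binding constraints: feedstock, catalyst. The basis is B = [[4,4],[5,2]] with det -12.
Per unit increase in feedstock, x* moves by d = (-0.1667, 0.4167).
The basis stays optimal until labor becomes binding; allowable increase = 24 kg.

24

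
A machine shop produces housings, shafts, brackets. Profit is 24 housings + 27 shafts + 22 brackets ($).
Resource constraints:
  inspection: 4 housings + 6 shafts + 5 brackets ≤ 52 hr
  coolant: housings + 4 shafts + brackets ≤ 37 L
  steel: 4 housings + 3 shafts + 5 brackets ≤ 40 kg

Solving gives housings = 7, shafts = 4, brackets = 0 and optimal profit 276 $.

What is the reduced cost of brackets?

Check each constraint at x*: inspection 52/52 (tight); coolant 23/37 (slack 14); steel 40/40 (tight).
Slack constraints have shadow price 0 (complementary slackness).
Dual feasibility on the basic columns requires 4·y_inspection + 4·y_steel = 24, 6·y_inspection + 3·y_steel = 27.
→ y_inspection = 3 and y_steel = 3.
Reduced cost of brackets: c₃ − yᵀa₃ = 22 − (3·5 + 3·5) = 22 − 30 = -8.

-8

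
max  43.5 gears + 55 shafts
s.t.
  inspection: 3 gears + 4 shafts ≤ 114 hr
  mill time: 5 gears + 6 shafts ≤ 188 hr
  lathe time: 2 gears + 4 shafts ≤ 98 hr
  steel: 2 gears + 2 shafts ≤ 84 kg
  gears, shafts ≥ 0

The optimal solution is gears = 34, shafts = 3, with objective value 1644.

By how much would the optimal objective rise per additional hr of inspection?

7

Binding: inspection and mill time. Non-binding: lathe time (18 unused), steel (10 unused).
Slack constraints have shadow price 0 (complementary slackness).
The binding rows give the dual system: 3·y_inspection + 5·y_mill time = 43.5 and 4·y_inspection + 6·y_mill time = 55.
This yields shadow prices y_inspection = 7, y_mill time = 4.5.
Shadow price of inspection = 7.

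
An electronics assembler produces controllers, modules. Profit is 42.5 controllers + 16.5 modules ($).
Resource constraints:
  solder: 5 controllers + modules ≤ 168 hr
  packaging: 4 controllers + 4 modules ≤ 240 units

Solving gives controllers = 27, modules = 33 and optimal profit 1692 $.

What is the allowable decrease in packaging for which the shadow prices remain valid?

Binding constraints: solder, packaging. The basis is B = [[5,1],[4,4]] with det 16.
Per unit decrease in packaging, x* moves by d = (0.0625, -0.3125).
The basis stays optimal until modules reaches 0; allowable decrease = 105.6 units.

105.6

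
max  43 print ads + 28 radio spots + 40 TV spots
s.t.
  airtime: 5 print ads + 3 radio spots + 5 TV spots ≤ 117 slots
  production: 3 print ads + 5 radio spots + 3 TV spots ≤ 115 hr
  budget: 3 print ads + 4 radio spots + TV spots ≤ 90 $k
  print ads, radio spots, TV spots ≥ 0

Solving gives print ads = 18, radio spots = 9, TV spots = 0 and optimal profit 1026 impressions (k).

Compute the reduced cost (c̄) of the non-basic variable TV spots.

-1

At the optimum: airtime uses 117 of 117 (binding); production uses 99 of 115 (slack = 16); budget uses 90 of 90 (binding).
By complementary slackness, y = 0 for the non-binding constraint.
Dual feasibility on the basic columns requires 5·y_airtime + 3·y_budget = 43, 3·y_airtime + 4·y_budget = 28.
This yields shadow prices y_airtime = 8, y_budget = 1.
Reduced cost of TV spots: c₃ − yᵀa₃ = 40 − (8·5 + 1·1) = 40 − 41 = -1.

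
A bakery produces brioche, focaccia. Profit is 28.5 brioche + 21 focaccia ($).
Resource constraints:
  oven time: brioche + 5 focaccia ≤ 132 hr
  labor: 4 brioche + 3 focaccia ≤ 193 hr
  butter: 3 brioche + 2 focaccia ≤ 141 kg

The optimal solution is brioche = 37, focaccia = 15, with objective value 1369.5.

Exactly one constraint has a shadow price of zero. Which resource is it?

oven time: 112/132 (slack 20)
labor: 193/193 (binding)
butter: 141/141 (binding)
By complementary slackness, a constraint with positive slack has shadow price 0 → oven time.

oven time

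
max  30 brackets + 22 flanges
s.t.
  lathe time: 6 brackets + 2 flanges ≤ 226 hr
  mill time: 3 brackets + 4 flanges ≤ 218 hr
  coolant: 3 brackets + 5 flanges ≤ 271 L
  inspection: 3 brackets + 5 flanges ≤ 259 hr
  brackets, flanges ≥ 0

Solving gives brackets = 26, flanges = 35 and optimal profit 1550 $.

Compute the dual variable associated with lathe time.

Check each constraint at x*: lathe time 226/226 (tight); mill time 218/218 (tight); coolant 253/271 (slack 18); inspection 253/259 (slack 6).
Since coolant, inspection are not tight, their duals are 0.
The binding rows give the dual system: 6·y_lathe time + 3·y_mill time = 30 and 2·y_lathe time + 4·y_mill time = 22.
This yields shadow prices y_lathe time = 3, y_mill time = 4.
Shadow price of lathe time = 3.

3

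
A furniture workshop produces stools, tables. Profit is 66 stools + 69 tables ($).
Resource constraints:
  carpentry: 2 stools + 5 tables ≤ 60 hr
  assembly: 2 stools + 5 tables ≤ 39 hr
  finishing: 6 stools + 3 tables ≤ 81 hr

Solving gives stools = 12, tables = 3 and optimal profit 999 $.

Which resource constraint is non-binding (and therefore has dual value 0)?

carpentry

carpentry: 39/60 (slack 21)
assembly: 39/39 (binding)
finishing: 81/81 (binding)
By complementary slackness, a constraint with positive slack has shadow price 0 → carpentry.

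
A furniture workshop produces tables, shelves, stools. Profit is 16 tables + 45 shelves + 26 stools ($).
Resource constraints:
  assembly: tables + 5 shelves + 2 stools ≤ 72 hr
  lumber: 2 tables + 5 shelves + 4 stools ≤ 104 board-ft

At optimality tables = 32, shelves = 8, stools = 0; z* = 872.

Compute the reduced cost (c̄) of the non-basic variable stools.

-6

Check each constraint at x*: assembly 72/72 (tight); lumber 104/104 (tight).
From A_Bᵀ y = c: 1·y_assembly + 2·y_lumber = 16; 5·y_assembly + 5·y_lumber = 45.
→ y_assembly = 2 and y_lumber = 7.
Reduced cost of stools: c₃ − yᵀa₃ = 26 − (2·2 + 7·4) = 26 − 32 = -6.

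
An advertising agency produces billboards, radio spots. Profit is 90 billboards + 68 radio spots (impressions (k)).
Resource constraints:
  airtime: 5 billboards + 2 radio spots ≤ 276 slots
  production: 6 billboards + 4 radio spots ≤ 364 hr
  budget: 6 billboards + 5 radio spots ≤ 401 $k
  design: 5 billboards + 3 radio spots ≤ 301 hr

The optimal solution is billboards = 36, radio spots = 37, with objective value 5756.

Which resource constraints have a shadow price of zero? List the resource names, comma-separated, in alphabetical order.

airtime: 254/276 (slack 22)
production: 364/364 (binding)
budget: 401/401 (binding)
design: 291/301 (slack 10)
By complementary slackness, a constraint with positive slack has shadow price 0 → airtime, design.

airtime, design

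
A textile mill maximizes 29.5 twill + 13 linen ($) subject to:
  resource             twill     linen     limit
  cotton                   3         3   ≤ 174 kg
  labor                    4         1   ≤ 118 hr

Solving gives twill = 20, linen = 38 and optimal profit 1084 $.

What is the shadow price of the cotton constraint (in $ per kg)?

Both cotton and labor are binding at x*.
The binding rows give the dual system: 3·y_cotton + 4·y_labor = 29.5 and 3·y_cotton + 1·y_labor = 13.
This yields shadow prices y_cotton = 2.5, y_labor = 5.5.
Shadow price of cotton = 2.5.

2.5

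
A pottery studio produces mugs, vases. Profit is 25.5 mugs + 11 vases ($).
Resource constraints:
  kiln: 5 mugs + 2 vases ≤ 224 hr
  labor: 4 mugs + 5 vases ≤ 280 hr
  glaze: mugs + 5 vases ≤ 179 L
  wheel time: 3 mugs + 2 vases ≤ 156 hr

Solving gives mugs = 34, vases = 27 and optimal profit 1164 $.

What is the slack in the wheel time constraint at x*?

wheel time used = 3·34 + 2·27 = 156; slack = 156 − 156 = 0.

0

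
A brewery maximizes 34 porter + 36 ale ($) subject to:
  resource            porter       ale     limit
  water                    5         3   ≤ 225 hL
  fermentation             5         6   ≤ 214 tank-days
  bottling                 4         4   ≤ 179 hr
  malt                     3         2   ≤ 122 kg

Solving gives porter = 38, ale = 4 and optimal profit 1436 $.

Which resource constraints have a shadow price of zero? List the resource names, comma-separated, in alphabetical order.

bottling, water

water: 202/225 (slack 23)
fermentation: 214/214 (binding)
bottling: 168/179 (slack 11)
malt: 122/122 (binding)
By complementary slackness, a constraint with positive slack has shadow price 0 → bottling, water.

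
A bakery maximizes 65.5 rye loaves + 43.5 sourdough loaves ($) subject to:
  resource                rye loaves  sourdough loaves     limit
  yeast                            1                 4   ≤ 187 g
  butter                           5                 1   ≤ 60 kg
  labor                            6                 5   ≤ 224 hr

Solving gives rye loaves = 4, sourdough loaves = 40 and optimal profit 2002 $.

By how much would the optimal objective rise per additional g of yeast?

0

At the optimum: yeast uses 164 of 187 (slack = 23); butter uses 60 of 60 (binding); labor uses 224 of 224 (binding).
By complementary slackness, y = 0 for the non-binding constraint.
From A_Bᵀ y = c: 5·y_butter + 6·y_labor = 65.5; 1·y_butter + 5·y_labor = 43.5.
This yields shadow prices y_butter = 3.5, y_labor = 8.
Shadow price of yeast = 0.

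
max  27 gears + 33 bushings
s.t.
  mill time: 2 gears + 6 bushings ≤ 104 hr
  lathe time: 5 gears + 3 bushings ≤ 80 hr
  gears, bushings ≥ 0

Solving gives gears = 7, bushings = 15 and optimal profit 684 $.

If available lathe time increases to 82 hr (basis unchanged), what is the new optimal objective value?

Both mill time and lathe time are binding at x*.
From A_Bᵀ y = c: 2·y_mill time + 5·y_lathe time = 27; 6·y_mill time + 3·y_lathe time = 33.
→ y_mill time = 3.5 and y_lathe time = 4.
Δz = y_lathe time·Δb = 4 × (2) = 8, so new z* = 684 + 8 = 692.

692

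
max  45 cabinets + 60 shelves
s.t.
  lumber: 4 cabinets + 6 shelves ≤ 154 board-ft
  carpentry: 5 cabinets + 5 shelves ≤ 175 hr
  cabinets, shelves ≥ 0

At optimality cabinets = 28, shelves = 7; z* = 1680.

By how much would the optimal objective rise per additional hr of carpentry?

Check each constraint at x*: lumber 154/154 (tight); carpentry 175/175 (tight).
Dual feasibility on the basic columns requires 4·y_lumber + 5·y_carpentry = 45, 6·y_lumber + 5·y_carpentry = 60.
Solving: y_lumber = 7.5, y_carpentry = 3.
Shadow price of carpentry = 3.

3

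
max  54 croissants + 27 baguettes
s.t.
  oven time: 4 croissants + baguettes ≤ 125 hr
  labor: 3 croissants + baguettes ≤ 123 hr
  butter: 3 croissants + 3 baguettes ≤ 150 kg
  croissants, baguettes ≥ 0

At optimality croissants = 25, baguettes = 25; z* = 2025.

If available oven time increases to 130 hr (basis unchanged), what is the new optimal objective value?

Binding: oven time and butter. Non-binding: labor (23 unused).
Since labor is not tight, its dual is 0.
Dual feasibility on the basic columns requires 4·y_oven time + 3·y_butter = 54, 1·y_oven time + 3·y_butter = 27.
Solving: y_oven time = 9, y_butter = 6.
Δz = y_oven time·Δb = 9 × (5) = 45, so new z* = 2025 + 45 = 2070.

2070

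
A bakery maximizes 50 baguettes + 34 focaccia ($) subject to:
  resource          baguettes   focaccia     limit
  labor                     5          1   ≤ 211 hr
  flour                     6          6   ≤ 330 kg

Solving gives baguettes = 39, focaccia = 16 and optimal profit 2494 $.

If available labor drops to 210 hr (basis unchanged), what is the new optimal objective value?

2490

At the optimum: labor uses 211 of 211 (binding); flour uses 330 of 330 (binding).
Dual feasibility on the basic columns requires 5·y_labor + 6·y_flour = 50, 1·y_labor + 6·y_flour = 34.
This yields shadow prices y_labor = 4, y_flour = 5.
Δz = y_labor·Δb = 4 × (-1) = -4, so new z* = 2494 − 4 = 2490.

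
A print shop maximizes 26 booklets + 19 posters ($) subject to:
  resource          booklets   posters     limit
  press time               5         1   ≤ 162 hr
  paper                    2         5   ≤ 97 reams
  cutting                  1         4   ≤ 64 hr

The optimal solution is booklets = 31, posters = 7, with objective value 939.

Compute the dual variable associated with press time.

4

Binding: press time and paper. Non-binding: cutting (5 unused).
Slack constraints have shadow price 0 (complementary slackness).
Dual feasibility on the basic columns requires 5·y_press time + 2·y_paper = 26, 1·y_press time + 5·y_paper = 19.
→ y_press time = 4 and y_paper = 3.
Shadow price of press time = 4.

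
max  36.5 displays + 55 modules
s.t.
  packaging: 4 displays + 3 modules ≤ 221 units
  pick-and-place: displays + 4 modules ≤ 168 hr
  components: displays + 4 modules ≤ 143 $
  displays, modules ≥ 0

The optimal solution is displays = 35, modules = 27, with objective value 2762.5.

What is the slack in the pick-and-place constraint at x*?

pick-and-place used = 1·35 + 4·27 = 143; slack = 168 − 143 = 25.

25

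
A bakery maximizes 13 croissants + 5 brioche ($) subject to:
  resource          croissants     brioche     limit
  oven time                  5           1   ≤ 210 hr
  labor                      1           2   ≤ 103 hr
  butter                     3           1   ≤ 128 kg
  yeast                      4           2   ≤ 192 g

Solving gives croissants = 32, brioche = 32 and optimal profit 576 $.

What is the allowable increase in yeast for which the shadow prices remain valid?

Binding constraints: butter, yeast. The basis is B = [[3,1],[4,2]] with det 2.
Per unit increase in yeast, x* moves by d = (-0.5, 1.5).
The basis stays optimal until labor becomes binding; allowable increase = 2.8 g.

2.8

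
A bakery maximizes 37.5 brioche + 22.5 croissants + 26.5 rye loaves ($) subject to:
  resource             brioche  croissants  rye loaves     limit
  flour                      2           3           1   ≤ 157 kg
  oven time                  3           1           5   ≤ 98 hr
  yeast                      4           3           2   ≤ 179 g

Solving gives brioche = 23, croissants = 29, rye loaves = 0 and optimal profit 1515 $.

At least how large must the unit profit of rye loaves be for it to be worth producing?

34.5

Binding: oven time and yeast. Non-binding: flour (24 unused).
By complementary slackness, y = 0 for the non-binding constraint.
The binding rows give the dual system: 3·y_oven time + 4·y_yeast = 37.5 and 1·y_oven time + 3·y_yeast = 22.5.
This yields shadow prices y_oven time = 4.5, y_yeast = 6.
rye loaves enters the basis when its profit ≥ yᵀa₃ = 4.5·5 + 6·2 = 34.5.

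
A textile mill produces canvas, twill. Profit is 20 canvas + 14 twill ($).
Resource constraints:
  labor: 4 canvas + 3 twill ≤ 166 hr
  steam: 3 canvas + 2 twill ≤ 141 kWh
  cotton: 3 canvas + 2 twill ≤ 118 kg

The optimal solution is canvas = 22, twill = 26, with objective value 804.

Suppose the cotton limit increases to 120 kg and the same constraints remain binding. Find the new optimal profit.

Binding: labor and cotton. Non-binding: steam (23 unused).
Slack constraints have shadow price 0 (complementary slackness).
The binding rows give the dual system: 4·y_labor + 3·y_cotton = 20 and 3·y_labor + 2·y_cotton = 14.
This yields shadow prices y_labor = 2, y_cotton = 4.
Δz = y_cotton·Δb = 4 × (2) = 8, so new z* = 804 + 8 = 812.

812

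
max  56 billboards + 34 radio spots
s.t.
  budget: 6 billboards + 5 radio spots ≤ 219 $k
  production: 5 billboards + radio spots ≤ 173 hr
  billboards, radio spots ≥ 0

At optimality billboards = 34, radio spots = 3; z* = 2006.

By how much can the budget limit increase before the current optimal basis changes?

Binding constraints: budget, production. The basis is B = [[6,5],[5,1]] with det -19.
Per unit increase in budget, x* moves by d = (-0.0526, 0.2632).
The basis stays optimal until billboards reaches 0; allowable increase = 646 $k.

646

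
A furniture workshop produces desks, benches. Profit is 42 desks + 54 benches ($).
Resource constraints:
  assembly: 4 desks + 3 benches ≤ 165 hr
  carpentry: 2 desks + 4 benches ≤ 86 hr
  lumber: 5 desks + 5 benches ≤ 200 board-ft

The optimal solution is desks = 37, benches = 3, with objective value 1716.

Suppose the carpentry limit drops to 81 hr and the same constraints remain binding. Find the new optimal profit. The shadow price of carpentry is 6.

Δb = -5, so new z* = 1716 + (6)·(-5) = 1716 − 30 = 1686.

1686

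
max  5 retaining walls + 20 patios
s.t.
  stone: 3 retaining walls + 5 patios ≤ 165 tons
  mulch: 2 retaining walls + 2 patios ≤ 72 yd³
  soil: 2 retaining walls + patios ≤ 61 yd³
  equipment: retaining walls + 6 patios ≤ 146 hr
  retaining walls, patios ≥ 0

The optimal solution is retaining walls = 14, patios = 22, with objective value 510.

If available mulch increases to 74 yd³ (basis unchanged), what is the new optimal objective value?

At the optimum: stone uses 152 of 165 (slack = 13); mulch uses 72 of 72 (binding); soil uses 50 of 61 (slack = 11); equipment uses 146 of 146 (binding).
By complementary slackness, y = 0 for the non-binding constraints.
From A_Bᵀ y = c: 2·y_mulch + 1·y_equipment = 5; 2·y_mulch + 6·y_equipment = 20.
This yields shadow prices y_mulch = 1, y_equipment = 3.
Δz = y_mulch·Δb = 1 × (2) = 2, so new z* = 510 + 2 = 512.

512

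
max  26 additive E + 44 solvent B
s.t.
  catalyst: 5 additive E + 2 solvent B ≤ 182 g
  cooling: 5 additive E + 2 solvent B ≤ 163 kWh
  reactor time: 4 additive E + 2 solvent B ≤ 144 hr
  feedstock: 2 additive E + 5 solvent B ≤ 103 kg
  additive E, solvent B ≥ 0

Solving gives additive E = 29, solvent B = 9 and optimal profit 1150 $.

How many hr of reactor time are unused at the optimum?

10

reactor time used = 4·29 + 2·9 = 134; slack = 144 − 134 = 10.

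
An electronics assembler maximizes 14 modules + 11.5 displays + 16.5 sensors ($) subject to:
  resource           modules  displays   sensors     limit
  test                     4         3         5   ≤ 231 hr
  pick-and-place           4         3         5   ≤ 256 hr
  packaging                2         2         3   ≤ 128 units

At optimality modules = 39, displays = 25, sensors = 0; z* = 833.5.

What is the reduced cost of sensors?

-2

At the optimum: test uses 231 of 231 (binding); pick-and-place uses 231 of 256 (slack = 25); packaging uses 128 of 128 (binding).
By complementary slackness, y = 0 for the non-binding constraint.
The binding rows give the dual system: 4·y_test + 2·y_packaging = 14 and 3·y_test + 2·y_packaging = 11.5.
→ y_test = 2.5 and y_packaging = 2.
Reduced cost of sensors: c₃ − yᵀa₃ = 16.5 − (2.5·5 + 2·3) = 16.5 − 18.5 = -2.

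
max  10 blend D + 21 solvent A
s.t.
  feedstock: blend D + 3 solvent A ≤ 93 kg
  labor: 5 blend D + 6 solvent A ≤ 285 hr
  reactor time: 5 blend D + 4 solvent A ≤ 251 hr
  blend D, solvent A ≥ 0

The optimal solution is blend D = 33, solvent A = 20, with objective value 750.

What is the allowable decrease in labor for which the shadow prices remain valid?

99

Binding constraints: feedstock, labor. The basis is B = [[1,3],[5,6]] with det -9.
Per unit decrease in labor, x* moves by d = (-0.3333, 0.1111).
The basis stays optimal until blend D reaches 0; allowable decrease = 99 hr.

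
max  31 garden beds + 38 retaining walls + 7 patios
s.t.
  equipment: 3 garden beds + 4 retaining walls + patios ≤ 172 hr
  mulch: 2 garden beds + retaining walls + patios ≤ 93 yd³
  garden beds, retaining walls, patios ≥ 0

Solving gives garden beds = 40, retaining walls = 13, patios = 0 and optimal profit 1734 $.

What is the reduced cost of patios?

-4

Both equipment and mulch are binding at x*.
The binding rows give the dual system: 3·y_equipment + 2·y_mulch = 31 and 4·y_equipment + 1·y_mulch = 38.
→ y_equipment = 9 and y_mulch = 2.
Reduced cost of patios: c₃ − yᵀa₃ = 7 − (9·1 + 2·1) = 7 − 11 = -4.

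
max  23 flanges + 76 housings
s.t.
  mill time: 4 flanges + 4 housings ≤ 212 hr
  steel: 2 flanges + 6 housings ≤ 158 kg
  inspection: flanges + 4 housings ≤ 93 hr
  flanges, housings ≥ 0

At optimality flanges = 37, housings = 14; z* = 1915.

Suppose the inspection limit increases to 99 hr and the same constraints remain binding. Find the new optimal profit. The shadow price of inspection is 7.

1957

Δb = 6, so new z* = 1915 + (7)·(6) = 1915 + 42 = 1957.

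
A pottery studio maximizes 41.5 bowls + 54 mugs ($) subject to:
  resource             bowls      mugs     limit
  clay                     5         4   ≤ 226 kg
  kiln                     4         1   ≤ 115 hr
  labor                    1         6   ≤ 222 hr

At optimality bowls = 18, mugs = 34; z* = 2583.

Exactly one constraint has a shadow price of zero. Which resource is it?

kiln

clay: 226/226 (binding)
kiln: 106/115 (slack 9)
labor: 222/222 (binding)
By complementary slackness, a constraint with positive slack has shadow price 0 → kiln.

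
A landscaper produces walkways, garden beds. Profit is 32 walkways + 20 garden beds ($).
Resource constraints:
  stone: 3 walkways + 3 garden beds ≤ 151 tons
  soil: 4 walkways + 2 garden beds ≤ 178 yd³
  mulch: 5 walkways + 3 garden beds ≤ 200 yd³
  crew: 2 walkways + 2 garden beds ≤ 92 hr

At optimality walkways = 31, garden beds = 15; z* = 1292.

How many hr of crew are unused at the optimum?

crew used = 2·31 + 2·15 = 92; slack = 92 − 92 = 0.

0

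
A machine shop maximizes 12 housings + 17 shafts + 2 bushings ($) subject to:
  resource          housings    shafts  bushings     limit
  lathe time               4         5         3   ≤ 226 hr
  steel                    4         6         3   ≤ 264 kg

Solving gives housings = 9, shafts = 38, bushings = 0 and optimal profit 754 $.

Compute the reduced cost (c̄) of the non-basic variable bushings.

-7

Both lathe time and steel are binding at x*.
From A_Bᵀ y = c: 4·y_lathe time + 4·y_steel = 12; 5·y_lathe time + 6·y_steel = 17.
This yields shadow prices y_lathe time = 1, y_steel = 2.
Reduced cost of bushings: c₃ − yᵀa₃ = 2 − (1·3 + 2·3) = 2 − 9 = -7.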